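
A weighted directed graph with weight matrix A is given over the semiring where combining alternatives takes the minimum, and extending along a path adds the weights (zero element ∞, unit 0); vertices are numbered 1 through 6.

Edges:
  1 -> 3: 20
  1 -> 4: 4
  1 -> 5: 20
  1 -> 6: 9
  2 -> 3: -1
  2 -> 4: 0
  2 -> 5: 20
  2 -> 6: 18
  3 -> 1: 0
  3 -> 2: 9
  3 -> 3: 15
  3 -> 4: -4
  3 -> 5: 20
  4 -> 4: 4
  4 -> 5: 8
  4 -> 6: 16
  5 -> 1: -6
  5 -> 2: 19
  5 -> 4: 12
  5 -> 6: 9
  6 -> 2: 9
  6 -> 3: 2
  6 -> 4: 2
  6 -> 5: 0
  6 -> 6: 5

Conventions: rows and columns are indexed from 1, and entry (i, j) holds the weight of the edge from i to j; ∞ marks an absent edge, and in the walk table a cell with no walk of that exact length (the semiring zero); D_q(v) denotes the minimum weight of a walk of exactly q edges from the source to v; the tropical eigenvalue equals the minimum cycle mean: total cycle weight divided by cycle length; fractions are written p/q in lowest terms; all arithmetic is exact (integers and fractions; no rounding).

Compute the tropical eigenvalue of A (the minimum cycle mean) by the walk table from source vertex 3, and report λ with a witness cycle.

q=0: [∞, ∞, 0, ∞, ∞, ∞]
q=1: [0, 9, 15, -4, 20, ∞]
q=2: [14, 24, 8, 0, 4, 9]
q=3: [-2, 17, 11, 4, 8, 13]
q=4: [2, 20, 15, 2, 12, 7]
q=5: [6, 16, 9, 6, 7, 11]
q=6: [1, 18, 13, 5, 11, 15]
Optimal cycle mean attained by: cycle 1->6->5->1, total 9 + 0 + (-6), length 3.
Answer: λ = 1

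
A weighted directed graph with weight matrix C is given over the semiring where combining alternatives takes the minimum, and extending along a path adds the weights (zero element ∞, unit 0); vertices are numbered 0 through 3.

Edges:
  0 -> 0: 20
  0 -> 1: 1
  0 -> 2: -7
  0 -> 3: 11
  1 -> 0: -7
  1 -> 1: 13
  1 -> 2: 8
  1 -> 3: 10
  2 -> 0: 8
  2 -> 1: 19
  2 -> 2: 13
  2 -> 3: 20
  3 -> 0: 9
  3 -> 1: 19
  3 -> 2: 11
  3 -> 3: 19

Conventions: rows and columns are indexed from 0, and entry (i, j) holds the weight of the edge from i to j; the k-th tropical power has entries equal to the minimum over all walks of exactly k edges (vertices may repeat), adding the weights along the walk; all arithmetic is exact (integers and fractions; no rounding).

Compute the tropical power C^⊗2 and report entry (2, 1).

C^⊗2:
  [-6, 12, 6, 11]
  [6, -6, -14, 4]
  [12, 9, 1, 19]
  [12, 10, 2, 20]
Key observation: the optimum is the walk 2->0->1, with weight 8 + 1 = 9.
Optimal value attained by: walk 2->0->1.
Answer: (C^⊗2)[2][1] = 9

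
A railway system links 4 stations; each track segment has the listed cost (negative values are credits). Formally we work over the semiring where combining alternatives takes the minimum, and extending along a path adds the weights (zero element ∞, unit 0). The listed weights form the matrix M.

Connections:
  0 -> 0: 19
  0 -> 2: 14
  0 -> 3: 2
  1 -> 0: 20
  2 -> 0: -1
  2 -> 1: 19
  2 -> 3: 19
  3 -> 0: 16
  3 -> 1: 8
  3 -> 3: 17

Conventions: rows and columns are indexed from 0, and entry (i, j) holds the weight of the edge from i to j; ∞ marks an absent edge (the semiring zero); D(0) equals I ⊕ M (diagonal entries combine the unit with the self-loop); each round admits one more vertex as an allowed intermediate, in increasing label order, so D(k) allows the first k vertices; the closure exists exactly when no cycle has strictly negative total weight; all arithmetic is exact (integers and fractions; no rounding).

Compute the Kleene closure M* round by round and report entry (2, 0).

D(0):
  [0, ∞, 14, 2]
  [20, 0, ∞, ∞]
  [-1, 19, 0, 19]
  [16, 8, ∞, 0]
D(1):
  [0, ∞, 14, 2]
  [20, 0, 34, 22]
  [-1, 19, 0, 1]
  [16, 8, 30, 0]
D(2):
  [0, ∞, 14, 2]
  [20, 0, 34, 22]
  [-1, 19, 0, 1]
  [16, 8, 30, 0]
D(3):
  [0, 33, 14, 2]
  [20, 0, 34, 22]
  [-1, 19, 0, 1]
  [16, 8, 30, 0]
D(4):
  [0, 10, 14, 2]
  [20, 0, 34, 22]
  [-1, 9, 0, 1]
  [16, 8, 30, 0]
Answer: M*[2][0] = -1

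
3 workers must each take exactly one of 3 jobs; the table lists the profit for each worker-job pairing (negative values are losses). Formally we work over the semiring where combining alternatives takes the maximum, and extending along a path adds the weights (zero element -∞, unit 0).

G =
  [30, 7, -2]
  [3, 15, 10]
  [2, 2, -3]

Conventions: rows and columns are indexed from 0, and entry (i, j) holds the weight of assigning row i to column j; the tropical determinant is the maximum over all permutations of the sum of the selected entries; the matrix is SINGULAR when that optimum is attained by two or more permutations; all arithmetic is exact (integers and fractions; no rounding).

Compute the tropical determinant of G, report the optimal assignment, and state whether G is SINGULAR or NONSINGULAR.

σ = (0, 1, 2): 30 + 15 + (-3) = 42
σ = (0, 2, 1): 30 + 10 + 2 = 42
σ = (1, 0, 2): 7 + 3 + (-3) = 7
σ = (1, 2, 0): 7 + 10 + 2 = 19
σ = (2, 0, 1): (-2) + 3 + 2 = 3
σ = (2, 1, 0): (-2) + 15 + 2 = 15
Optimal value attained by: σ = (0, 1, 2).
Answer: det⊕(G) = 42; verdict: SINGULAR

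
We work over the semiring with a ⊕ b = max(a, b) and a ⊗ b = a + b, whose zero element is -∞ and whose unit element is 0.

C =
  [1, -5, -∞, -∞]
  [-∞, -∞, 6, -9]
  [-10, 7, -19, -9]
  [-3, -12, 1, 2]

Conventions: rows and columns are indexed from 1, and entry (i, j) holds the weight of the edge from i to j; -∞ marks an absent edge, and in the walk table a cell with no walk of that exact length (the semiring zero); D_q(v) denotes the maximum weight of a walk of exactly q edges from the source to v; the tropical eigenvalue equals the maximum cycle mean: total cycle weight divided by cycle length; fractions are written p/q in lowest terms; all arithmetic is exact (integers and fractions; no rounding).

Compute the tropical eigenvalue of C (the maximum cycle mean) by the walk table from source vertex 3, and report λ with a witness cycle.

q=0: [-∞, -∞, 0, -∞]
q=1: [-10, 7, -19, -9]
q=2: [-9, -12, 13, -2]
q=3: [3, 20, -1, 4]
q=4: [4, 6, 26, 11]
Optimal cycle mean attained by: cycle 2->3->2, total 6 + 7, length 2.
Answer: λ = 13/2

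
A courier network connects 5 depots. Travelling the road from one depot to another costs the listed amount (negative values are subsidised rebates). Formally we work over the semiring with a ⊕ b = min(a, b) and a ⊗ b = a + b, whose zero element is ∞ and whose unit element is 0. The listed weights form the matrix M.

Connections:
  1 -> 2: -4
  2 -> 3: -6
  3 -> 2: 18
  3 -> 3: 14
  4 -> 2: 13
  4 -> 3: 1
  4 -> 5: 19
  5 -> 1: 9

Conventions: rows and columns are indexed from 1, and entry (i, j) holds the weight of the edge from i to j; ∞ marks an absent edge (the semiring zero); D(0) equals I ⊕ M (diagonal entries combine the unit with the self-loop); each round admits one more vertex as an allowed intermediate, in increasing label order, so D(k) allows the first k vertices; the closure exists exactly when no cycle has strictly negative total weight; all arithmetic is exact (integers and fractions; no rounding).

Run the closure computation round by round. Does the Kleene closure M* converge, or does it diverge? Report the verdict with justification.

D(0):
  [0, -4, ∞, ∞, ∞]
  [∞, 0, -6, ∞, ∞]
  [∞, 18, 0, ∞, ∞]
  [∞, 13, 1, 0, 19]
  [9, ∞, ∞, ∞, 0]
D(1):
  [0, -4, ∞, ∞, ∞]
  [∞, 0, -6, ∞, ∞]
  [∞, 18, 0, ∞, ∞]
  [∞, 13, 1, 0, 19]
  [9, 5, ∞, ∞, 0]
D(2):
  [0, -4, -10, ∞, ∞]
  [∞, 0, -6, ∞, ∞]
  [∞, 18, 0, ∞, ∞]
  [∞, 13, 1, 0, 19]
  [9, 5, -1, ∞, 0]
D(3):
  [0, -4, -10, ∞, ∞]
  [∞, 0, -6, ∞, ∞]
  [∞, 18, 0, ∞, ∞]
  [∞, 13, 1, 0, 19]
  [9, 5, -1, ∞, 0]
D(4):
  [0, -4, -10, ∞, ∞]
  [∞, 0, -6, ∞, ∞]
  [∞, 18, 0, ∞, ∞]
  [∞, 13, 1, 0, 19]
  [9, 5, -1, ∞, 0]
D(5):
  [0, -4, -10, ∞, ∞]
  [∞, 0, -6, ∞, ∞]
  [∞, 18, 0, ∞, ∞]
  [28, 13, 1, 0, 19]
  [9, 5, -1, ∞, 0]
Key observation: every diagonal entry stays at the unit through all rounds, so no improving cycle exists.
Answer: CONVERGES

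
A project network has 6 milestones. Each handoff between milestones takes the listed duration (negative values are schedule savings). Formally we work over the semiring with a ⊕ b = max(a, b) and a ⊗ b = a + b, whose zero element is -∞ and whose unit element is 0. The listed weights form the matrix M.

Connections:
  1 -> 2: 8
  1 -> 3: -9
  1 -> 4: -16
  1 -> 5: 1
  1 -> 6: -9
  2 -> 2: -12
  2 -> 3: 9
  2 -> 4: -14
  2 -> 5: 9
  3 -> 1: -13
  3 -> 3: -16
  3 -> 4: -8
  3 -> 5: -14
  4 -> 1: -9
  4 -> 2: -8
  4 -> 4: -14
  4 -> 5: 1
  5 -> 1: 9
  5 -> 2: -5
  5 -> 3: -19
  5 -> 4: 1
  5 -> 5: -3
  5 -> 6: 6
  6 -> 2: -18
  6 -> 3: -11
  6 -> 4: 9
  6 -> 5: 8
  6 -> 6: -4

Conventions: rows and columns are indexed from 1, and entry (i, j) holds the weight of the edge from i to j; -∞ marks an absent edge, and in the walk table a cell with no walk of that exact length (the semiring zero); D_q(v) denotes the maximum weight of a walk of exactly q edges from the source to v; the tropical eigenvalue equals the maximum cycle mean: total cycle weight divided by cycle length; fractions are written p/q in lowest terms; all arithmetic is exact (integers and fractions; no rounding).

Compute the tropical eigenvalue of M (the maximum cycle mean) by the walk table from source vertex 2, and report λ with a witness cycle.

q=0: [-∞, 0, -∞, -∞, -∞, -∞]
q=1: [-∞, -12, 9, -14, 9, -∞]
q=2: [18, 4, -3, 10, 6, 15]
q=3: [15, 26, 13, 24, 23, 12]
q=4: [32, 23, 35, 24, 35, 29]
q=5: [44, 40, 32, 38, 37, 41]
q=6: [46, 52, 49, 50, 49, 43]
Optimal cycle mean attained by: cycle 1->2->5->1, total 8 + 9 + 9, length 3.
Answer: λ = 26/3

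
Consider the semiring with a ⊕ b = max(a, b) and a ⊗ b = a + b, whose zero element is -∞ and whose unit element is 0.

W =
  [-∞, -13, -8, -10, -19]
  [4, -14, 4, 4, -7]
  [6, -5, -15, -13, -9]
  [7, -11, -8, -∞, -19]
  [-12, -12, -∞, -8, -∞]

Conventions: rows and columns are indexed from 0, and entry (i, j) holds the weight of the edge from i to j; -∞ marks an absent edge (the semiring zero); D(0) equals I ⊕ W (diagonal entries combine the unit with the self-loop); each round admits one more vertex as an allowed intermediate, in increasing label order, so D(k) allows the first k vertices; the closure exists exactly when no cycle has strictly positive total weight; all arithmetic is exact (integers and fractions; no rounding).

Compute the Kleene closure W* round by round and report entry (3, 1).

D(0):
  [0, -13, -8, -10, -19]
  [4, 0, 4, 4, -7]
  [6, -5, 0, -13, -9]
  [7, -11, -8, 0, -19]
  [-12, -12, -∞, -8, 0]
D(1):
  [0, -13, -8, -10, -19]
  [4, 0, 4, 4, -7]
  [6, -5, 0, -4, -9]
  [7, -6, -1, 0, -12]
  [-12, -12, -20, -8, 0]
D(2):
  [0, -13, -8, -9, -19]
  [4, 0, 4, 4, -7]
  [6, -5, 0, -1, -9]
  [7, -6, -1, 0, -12]
  [-8, -12, -8, -8, 0]
D(3):
  [0, -13, -8, -9, -17]
  [10, 0, 4, 4, -5]
  [6, -5, 0, -1, -9]
  [7, -6, -1, 0, -10]
  [-2, -12, -8, -8, 0]
D(4):
  [0, -13, -8, -9, -17]
  [11, 0, 4, 4, -5]
  [6, -5, 0, -1, -9]
  [7, -6, -1, 0, -10]
  [-1, -12, -8, -8, 0]
D(5):
  [0, -13, -8, -9, -17]
  [11, 0, 4, 4, -5]
  [6, -5, 0, -1, -9]
  [7, -6, -1, 0, -10]
  [-1, -12, -8, -8, 0]
Answer: W*[3][1] = -6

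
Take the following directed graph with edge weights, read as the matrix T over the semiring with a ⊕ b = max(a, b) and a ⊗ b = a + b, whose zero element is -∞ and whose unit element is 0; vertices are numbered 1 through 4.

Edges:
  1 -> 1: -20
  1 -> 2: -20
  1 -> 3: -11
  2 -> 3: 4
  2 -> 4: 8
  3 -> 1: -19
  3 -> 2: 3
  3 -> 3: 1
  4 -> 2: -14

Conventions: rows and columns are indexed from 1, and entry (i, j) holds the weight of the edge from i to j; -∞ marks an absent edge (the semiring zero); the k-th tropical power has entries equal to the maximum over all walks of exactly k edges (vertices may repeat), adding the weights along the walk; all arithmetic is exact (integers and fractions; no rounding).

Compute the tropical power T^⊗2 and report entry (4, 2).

T^⊗2:
  [-30, -8, -10, -12]
  [-15, 7, 5, -∞]
  [-18, 4, 7, 11]
  [-∞, -∞, -10, -6]
Key observation: no walk of exactly 2 edges connects these vertices, so the entry is the semiring zero.
Answer: (T^⊗2)[4][2] = -∞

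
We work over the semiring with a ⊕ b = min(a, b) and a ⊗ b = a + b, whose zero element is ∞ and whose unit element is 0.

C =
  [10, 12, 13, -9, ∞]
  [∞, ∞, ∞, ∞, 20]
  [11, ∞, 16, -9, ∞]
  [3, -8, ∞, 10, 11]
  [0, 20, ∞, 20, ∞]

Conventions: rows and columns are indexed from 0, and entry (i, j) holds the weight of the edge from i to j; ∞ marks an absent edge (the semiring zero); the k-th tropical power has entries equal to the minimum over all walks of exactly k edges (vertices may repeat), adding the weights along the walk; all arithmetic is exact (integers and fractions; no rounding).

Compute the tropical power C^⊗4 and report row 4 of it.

C^⊗2:
  [-6, -17, 23, 1, 2]
  [20, 40, ∞, 40, ∞]
  [-6, -17, 24, 1, 2]
  [11, 2, 16, -6, 12]
  [10, 12, 13, -9, 31]
C^⊗3:
  [2, -7, 7, -15, 3]
  [30, 32, 33, 11, 51]
  [2, -7, 7, -15, 3]
  [-3, -14, 24, 2, 5]
  [-6, -17, 23, 1, 2]
C^⊗4:
  [-12, -23, 15, -7, -4]
  [14, 3, 43, 21, 22]
  [-12, -23, 15, -7, -4]
  [5, -6, 10, -12, 6]
  [2, -7, 7, -15, 3]
Answer: row 4 of C^⊗4 = [2, -7, 7, -15, 3]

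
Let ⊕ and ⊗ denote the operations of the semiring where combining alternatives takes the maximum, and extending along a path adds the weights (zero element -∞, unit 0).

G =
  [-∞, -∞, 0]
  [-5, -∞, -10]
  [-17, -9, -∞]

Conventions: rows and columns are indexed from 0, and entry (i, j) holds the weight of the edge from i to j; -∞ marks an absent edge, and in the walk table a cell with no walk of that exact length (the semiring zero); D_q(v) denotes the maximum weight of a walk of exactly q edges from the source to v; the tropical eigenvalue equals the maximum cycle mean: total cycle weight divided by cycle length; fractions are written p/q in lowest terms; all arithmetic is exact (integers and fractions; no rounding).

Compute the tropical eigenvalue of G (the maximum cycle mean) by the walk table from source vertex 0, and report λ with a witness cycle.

q=0: [0, -∞, -∞]
q=1: [-∞, -∞, 0]
q=2: [-17, -9, -∞]
q=3: [-14, -∞, -17]
Optimal cycle mean attained by: cycle 0->2->1->0, total 0 + (-9) + (-5), length 3.
Answer: λ = -14/3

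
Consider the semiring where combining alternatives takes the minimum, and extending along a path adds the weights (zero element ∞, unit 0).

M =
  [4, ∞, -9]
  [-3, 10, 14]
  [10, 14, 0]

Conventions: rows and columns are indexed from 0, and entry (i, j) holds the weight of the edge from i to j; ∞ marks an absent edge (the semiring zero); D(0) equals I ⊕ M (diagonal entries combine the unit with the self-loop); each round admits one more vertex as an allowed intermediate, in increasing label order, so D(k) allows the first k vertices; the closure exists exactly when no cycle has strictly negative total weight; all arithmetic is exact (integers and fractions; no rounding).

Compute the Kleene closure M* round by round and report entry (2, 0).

D(0):
  [0, ∞, -9]
  [-3, 0, 14]
  [10, 14, 0]
D(1):
  [0, ∞, -9]
  [-3, 0, -12]
  [10, 14, 0]
D(2):
  [0, ∞, -9]
  [-3, 0, -12]
  [10, 14, 0]
D(3):
  [0, 5, -9]
  [-3, 0, -12]
  [10, 14, 0]
Answer: M*[2][0] = 10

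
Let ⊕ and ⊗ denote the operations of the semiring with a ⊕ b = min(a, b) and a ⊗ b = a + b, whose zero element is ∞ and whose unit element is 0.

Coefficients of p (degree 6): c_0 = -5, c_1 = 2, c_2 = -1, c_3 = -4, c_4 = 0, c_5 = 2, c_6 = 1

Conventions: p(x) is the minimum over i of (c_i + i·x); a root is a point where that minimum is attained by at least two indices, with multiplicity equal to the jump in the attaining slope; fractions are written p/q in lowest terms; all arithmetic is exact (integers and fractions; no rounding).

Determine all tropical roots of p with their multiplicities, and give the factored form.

hull edge (i=0, c=-5) to (i=3, c=-4): slope 1/3, span 3
hull edge (i=3, c=-4) to (i=6, c=1): slope 5/3, span 3
Factored form: p(x) = 1 ⊗ (x ⊕ (-5/3)) ⊗ (x ⊕ (-5/3)) ⊗ (x ⊕ (-5/3)) ⊗ (x ⊕ (-1/3)) ⊗ (x ⊕ (-1/3)) ⊗ (x ⊕ (-1/3))
Answer: roots = -5/3 (mult 3), -1/3 (mult 3)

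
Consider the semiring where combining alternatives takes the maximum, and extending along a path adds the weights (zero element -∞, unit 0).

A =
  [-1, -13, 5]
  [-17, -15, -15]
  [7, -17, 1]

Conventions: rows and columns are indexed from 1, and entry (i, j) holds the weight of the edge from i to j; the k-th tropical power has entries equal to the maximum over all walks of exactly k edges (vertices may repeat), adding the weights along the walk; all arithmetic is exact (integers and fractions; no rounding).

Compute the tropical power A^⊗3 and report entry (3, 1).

A^⊗2:
  [12, -12, 6]
  [-8, -30, -12]
  [8, -6, 12]
A^⊗3:
  [13, -1, 17]
  [-5, -21, -3]
  [19, -5, 13]
Key observation: the optimum is the walk 3->1->3->1, with weight 7 + 5 + 7 = 19.
Optimal value attained by: walk 3->1->3->1.
Answer: (A^⊗3)[3][1] = 19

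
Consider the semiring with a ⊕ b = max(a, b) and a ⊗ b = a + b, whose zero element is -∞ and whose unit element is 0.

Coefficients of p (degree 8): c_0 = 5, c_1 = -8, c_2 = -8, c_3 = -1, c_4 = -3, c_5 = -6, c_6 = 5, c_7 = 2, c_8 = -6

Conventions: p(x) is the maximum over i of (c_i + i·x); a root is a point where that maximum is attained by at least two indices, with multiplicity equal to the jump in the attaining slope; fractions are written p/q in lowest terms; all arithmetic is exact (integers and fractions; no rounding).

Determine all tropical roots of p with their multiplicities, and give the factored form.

hull edge (i=0, c=5) to (i=6, c=5): slope 0, span 6
hull edge (i=6, c=5) to (i=7, c=2): slope -3, span 1
hull edge (i=7, c=2) to (i=8, c=-6): slope -8, span 1
Factored form: p(x) = -6 ⊗ (x ⊕ 0) ⊗ (x ⊕ 0) ⊗ (x ⊕ 0) ⊗ (x ⊕ 0) ⊗ (x ⊕ 0) ⊗ (x ⊕ 0) ⊗ (x ⊕ 3) ⊗ (x ⊕ 8)
Answer: roots = 0 (mult 6), 3 (mult 1), 8 (mult 1)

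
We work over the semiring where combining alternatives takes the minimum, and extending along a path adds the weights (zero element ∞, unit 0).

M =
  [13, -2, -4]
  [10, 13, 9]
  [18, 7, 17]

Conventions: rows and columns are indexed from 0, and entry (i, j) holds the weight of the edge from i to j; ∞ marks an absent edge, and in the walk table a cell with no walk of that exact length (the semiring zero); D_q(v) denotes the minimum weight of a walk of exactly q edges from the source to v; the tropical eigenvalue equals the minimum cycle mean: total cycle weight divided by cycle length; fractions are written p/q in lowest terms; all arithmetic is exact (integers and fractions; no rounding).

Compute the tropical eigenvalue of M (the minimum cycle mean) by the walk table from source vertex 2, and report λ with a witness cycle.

q=0: [∞, ∞, 0]
q=1: [18, 7, 17]
q=2: [17, 16, 14]
q=3: [26, 15, 13]
Optimal cycle mean attained by: cycle 0->1->0, total (-2) + 10, length 2.
Answer: λ = 4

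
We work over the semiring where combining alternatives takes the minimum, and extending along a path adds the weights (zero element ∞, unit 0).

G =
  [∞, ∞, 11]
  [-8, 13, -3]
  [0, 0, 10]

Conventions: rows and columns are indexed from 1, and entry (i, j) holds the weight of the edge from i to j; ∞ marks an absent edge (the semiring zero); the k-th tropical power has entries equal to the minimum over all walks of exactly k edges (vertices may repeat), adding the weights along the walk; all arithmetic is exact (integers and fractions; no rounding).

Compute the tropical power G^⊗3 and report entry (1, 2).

G^⊗2:
  [11, 11, 21]
  [-3, -3, 3]
  [-8, 10, -3]
G^⊗3:
  [3, 21, 8]
  [-11, 3, -6]
  [-3, -3, 3]
Key observation: the optimum is the walk 1->3->3->2, with weight 11 + 10 + 0 = 21.
Optimal value attained by: walk 1->3->3->2.
Answer: (G^⊗3)[1][2] = 21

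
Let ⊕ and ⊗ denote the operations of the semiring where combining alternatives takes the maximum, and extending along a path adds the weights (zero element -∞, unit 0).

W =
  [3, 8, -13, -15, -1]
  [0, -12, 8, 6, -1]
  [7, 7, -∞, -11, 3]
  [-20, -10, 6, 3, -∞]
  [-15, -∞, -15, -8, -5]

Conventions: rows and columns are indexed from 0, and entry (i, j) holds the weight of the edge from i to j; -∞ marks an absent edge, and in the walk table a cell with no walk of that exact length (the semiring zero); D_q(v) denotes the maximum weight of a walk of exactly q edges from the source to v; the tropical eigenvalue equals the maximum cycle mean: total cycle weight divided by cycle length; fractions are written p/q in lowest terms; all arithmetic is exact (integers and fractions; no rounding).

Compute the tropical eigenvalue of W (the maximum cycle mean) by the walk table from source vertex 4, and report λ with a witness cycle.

q=0: [-∞, -∞, -∞, -∞, 0]
q=1: [-15, -∞, -15, -8, -5]
q=2: [-8, -7, -2, -5, -10]
q=3: [5, 5, 1, -1, 1]
q=4: [8, 13, 13, 11, 4]
q=5: [20, 20, 21, 19, 16]
Optimal cycle mean attained by: cycle 0->1->2->0, total 8 + 8 + 7, length 3.
Answer: λ = 23/3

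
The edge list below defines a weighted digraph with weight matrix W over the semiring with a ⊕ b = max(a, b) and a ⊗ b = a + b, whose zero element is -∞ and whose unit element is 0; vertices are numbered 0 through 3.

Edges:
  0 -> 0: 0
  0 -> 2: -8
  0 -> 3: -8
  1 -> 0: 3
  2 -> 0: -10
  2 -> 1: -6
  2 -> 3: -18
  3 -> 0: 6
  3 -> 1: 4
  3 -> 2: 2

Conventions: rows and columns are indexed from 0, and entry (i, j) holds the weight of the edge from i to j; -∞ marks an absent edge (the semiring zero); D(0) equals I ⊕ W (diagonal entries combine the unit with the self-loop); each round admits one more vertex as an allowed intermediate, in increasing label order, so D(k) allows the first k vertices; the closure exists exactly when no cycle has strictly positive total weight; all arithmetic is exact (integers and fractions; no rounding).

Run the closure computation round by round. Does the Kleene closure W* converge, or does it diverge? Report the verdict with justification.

D(0):
  [0, -∞, -8, -8]
  [3, 0, -∞, -∞]
  [-10, -6, 0, -18]
  [6, 4, 2, 0]
D(1):
  [0, -∞, -8, -8]
  [3, 0, -5, -5]
  [-10, -6, 0, -18]
  [6, 4, 2, 0]
D(2):
  [0, -∞, -8, -8]
  [3, 0, -5, -5]
  [-3, -6, 0, -11]
  [7, 4, 2, 0]
D(3):
  [0, -14, -8, -8]
  [3, 0, -5, -5]
  [-3, -6, 0, -11]
  [7, 4, 2, 0]
D(4):
  [0, -4, -6, -8]
  [3, 0, -3, -5]
  [-3, -6, 0, -11]
  [7, 4, 2, 0]
Key observation: every diagonal entry stays at the unit through all rounds, so no improving cycle exists.
Answer: CONVERGES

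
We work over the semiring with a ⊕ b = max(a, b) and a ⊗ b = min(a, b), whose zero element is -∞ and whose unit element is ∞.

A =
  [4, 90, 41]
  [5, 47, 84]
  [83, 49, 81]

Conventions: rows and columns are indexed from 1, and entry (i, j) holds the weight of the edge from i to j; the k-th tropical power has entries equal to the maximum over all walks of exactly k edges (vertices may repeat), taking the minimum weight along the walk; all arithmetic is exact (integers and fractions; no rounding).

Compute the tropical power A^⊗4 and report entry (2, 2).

A^⊗2:
  [41, 47, 84]
  [83, 49, 81]
  [81, 83, 81]
A^⊗3:
  [83, 49, 81]
  [81, 83, 81]
  [81, 81, 83]
A^⊗4:
  [81, 83, 81]
  [81, 81, 83]
  [83, 81, 81]
Key observation: the optimum is the walk 2->3->3->1->2, with weight 84 min 81 min 83 min 90 = 81.
Optimal value attained by: walk 2->3->3->1->2.
Answer: (A^⊗4)[2][2] = 81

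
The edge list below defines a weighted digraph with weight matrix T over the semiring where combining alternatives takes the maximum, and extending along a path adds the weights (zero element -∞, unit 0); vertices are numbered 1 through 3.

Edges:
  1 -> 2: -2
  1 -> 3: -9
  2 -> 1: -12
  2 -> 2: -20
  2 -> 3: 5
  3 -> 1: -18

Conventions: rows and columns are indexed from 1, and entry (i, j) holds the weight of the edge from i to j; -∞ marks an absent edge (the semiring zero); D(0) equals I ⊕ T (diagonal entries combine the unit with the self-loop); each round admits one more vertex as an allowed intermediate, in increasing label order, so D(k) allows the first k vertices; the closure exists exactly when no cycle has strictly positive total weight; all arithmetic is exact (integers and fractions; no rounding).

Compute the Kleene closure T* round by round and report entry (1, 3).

D(0):
  [0, -2, -9]
  [-12, 0, 5]
  [-18, -∞, 0]
D(1):
  [0, -2, -9]
  [-12, 0, 5]
  [-18, -20, 0]
D(2):
  [0, -2, 3]
  [-12, 0, 5]
  [-18, -20, 0]
D(3):
  [0, -2, 3]
  [-12, 0, 5]
  [-18, -20, 0]
Answer: T*[1][3] = 3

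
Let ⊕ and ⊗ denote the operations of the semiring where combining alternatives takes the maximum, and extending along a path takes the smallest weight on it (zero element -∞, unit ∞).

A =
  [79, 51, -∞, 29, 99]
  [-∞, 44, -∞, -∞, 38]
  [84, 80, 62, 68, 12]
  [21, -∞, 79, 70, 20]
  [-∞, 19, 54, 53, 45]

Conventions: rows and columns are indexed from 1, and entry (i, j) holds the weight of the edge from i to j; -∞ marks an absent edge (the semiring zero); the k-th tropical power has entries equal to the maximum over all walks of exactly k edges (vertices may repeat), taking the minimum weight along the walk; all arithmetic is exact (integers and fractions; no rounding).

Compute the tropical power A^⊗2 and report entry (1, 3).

A^⊗2:
  [79, 51, 54, 53, 79]
  [-∞, 44, 38, 38, 38]
  [79, 62, 68, 68, 84]
  [79, 79, 70, 70, 21]
  [54, 54, 54, 54, 45]
Key observation: the optimum is the walk 1->5->3, with weight 99 min 54 = 54.
Optimal value attained by: walk 1->5->3.
Answer: (A^⊗2)[1][3] = 54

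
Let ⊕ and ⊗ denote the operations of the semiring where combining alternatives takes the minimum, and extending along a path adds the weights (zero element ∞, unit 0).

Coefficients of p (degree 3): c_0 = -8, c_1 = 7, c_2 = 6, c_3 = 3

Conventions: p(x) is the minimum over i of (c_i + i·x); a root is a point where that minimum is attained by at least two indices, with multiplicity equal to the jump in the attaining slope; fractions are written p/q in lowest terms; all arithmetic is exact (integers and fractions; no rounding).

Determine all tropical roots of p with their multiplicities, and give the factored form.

hull edge (i=0, c=-8) to (i=3, c=3): slope 11/3, span 3
Factored form: p(x) = 3 ⊗ (x ⊕ (-11/3)) ⊗ (x ⊕ (-11/3)) ⊗ (x ⊕ (-11/3))
Answer: roots = -11/3 (mult 3)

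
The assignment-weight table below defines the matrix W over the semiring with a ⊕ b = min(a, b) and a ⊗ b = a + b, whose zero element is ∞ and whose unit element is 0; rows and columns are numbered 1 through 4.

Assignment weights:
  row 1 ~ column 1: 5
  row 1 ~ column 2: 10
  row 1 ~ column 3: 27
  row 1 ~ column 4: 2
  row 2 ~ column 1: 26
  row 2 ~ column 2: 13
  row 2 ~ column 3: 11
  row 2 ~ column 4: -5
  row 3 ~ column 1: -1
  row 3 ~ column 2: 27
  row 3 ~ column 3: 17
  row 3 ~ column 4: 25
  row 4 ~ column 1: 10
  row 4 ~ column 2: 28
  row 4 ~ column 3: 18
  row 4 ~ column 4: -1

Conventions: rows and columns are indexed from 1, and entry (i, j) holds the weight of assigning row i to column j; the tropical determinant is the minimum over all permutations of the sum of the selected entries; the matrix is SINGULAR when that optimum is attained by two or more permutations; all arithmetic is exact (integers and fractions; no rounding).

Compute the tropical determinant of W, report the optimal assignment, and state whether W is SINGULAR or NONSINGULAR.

σ = (1, 2, 3, 4): 5 + 13 + 17 + (-1) = 34
σ = (1, 2, 4, 3): 5 + 13 + 25 + 18 = 61
σ = (1, 3, 2, 4): 5 + 11 + 27 + (-1) = 42
σ = (1, 3, 4, 2): 5 + 11 + 25 + 28 = 69
σ = (1, 4, 2, 3): 5 + (-5) + 27 + 18 = 45
σ = (1, 4, 3, 2): 5 + (-5) + 17 + 28 = 45
σ = (2, 1, 3, 4): 10 + 26 + 17 + (-1) = 52
σ = (2, 1, 4, 3): 10 + 26 + 25 + 18 = 79
σ = (2, 3, 1, 4): 10 + 11 + (-1) + (-1) = 19
σ = (2, 3, 4, 1): 10 + 11 + 25 + 10 = 56
σ = (2, 4, 1, 3): 10 + (-5) + (-1) + 18 = 22
σ = (2, 4, 3, 1): 10 + (-5) + 17 + 10 = 32
σ = (3, 1, 2, 4): 27 + 26 + 27 + (-1) = 79
σ = (3, 1, 4, 2): 27 + 26 + 25 + 28 = 106
σ = (3, 2, 1, 4): 27 + 13 + (-1) + (-1) = 38
σ = (3, 2, 4, 1): 27 + 13 + 25 + 10 = 75
σ = (3, 4, 1, 2): 27 + (-5) + (-1) + 28 = 49
σ = (3, 4, 2, 1): 27 + (-5) + 27 + 10 = 59
σ = (4, 1, 2, 3): 2 + 26 + 27 + 18 = 73
σ = (4, 1, 3, 2): 2 + 26 + 17 + 28 = 73
σ = (4, 2, 1, 3): 2 + 13 + (-1) + 18 = 32
σ = (4, 2, 3, 1): 2 + 13 + 17 + 10 = 42
σ = (4, 3, 1, 2): 2 + 11 + (-1) + 28 = 40
σ = (4, 3, 2, 1): 2 + 11 + 27 + 10 = 50
Optimal value attained by: σ = (2, 3, 1, 4).
Answer: det⊕(W) = 19; verdict: NONSINGULAR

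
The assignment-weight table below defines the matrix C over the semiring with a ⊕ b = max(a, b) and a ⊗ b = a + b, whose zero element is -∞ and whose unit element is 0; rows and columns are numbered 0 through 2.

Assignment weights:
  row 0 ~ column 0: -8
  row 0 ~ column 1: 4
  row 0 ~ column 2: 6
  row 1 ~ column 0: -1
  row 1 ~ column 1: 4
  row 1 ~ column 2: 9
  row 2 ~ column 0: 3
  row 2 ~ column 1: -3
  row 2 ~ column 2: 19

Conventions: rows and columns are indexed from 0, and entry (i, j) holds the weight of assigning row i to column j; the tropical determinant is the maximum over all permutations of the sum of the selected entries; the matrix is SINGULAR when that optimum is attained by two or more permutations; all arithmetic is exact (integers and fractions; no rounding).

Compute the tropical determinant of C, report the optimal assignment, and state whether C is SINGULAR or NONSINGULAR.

σ = (0, 1, 2): (-8) + 4 + 19 = 15
σ = (0, 2, 1): (-8) + 9 + (-3) = -2
σ = (1, 0, 2): 4 + (-1) + 19 = 22
σ = (1, 2, 0): 4 + 9 + 3 = 16
σ = (2, 0, 1): 6 + (-1) + (-3) = 2
σ = (2, 1, 0): 6 + 4 + 3 = 13
Optimal value attained by: σ = (1, 0, 2).
Answer: det⊕(C) = 22; verdict: NONSINGULAR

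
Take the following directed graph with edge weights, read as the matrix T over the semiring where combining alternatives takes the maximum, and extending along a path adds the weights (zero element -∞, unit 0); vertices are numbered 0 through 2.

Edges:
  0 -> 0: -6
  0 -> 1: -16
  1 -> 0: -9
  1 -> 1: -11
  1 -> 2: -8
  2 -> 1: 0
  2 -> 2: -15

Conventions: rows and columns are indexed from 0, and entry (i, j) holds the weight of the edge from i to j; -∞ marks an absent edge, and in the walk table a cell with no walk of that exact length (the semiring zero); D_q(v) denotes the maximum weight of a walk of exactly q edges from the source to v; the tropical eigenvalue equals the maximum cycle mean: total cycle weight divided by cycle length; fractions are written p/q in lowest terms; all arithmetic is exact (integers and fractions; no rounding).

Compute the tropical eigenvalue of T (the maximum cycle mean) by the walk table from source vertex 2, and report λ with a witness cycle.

q=0: [-∞, -∞, 0]
q=1: [-∞, 0, -15]
q=2: [-9, -11, -8]
q=3: [-15, -8, -19]
Optimal cycle mean attained by: cycle 1->2->1, total (-8) + 0, length 2.
Answer: λ = -4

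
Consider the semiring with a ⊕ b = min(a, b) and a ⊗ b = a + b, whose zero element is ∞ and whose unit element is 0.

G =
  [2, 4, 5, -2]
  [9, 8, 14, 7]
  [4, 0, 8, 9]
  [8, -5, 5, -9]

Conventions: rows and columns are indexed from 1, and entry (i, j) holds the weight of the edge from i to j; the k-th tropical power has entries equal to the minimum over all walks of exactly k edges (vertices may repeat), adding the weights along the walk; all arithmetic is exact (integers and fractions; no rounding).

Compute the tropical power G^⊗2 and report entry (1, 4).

G^⊗2:
  [4, -7, 3, -11]
  [11, 2, 12, -2]
  [6, 4, 9, 0]
  [-1, -14, -4, -18]
Key observation: the optimum is the walk 1->4->4, with weight (-2) + (-9) = -11.
Optimal value attained by: walk 1->4->4.
Answer: (G^⊗2)[1][4] = -11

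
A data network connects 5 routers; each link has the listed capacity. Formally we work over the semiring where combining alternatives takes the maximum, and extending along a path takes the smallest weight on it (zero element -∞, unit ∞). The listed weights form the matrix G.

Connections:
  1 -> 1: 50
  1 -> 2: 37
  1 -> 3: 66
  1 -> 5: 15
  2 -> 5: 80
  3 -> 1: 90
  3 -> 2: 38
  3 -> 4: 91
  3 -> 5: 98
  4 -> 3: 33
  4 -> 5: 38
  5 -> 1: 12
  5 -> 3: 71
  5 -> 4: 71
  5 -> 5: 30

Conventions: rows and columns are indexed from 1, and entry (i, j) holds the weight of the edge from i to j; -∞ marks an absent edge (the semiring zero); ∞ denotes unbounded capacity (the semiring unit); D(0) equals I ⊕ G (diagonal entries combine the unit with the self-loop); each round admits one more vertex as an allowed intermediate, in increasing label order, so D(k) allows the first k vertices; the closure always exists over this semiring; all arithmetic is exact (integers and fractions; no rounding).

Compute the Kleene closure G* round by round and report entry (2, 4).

D(0):
  [∞, 37, 66, -∞, 15]
  [-∞, ∞, -∞, -∞, 80]
  [90, 38, ∞, 91, 98]
  [-∞, -∞, 33, ∞, 38]
  [12, -∞, 71, 71, ∞]
D(1):
  [∞, 37, 66, -∞, 15]
  [-∞, ∞, -∞, -∞, 80]
  [90, 38, ∞, 91, 98]
  [-∞, -∞, 33, ∞, 38]
  [12, 12, 71, 71, ∞]
D(2):
  [∞, 37, 66, -∞, 37]
  [-∞, ∞, -∞, -∞, 80]
  [90, 38, ∞, 91, 98]
  [-∞, -∞, 33, ∞, 38]
  [12, 12, 71, 71, ∞]
D(3):
  [∞, 38, 66, 66, 66]
  [-∞, ∞, -∞, -∞, 80]
  [90, 38, ∞, 91, 98]
  [33, 33, 33, ∞, 38]
  [71, 38, 71, 71, ∞]
D(4):
  [∞, 38, 66, 66, 66]
  [-∞, ∞, -∞, -∞, 80]
  [90, 38, ∞, 91, 98]
  [33, 33, 33, ∞, 38]
  [71, 38, 71, 71, ∞]
D(5):
  [∞, 38, 66, 66, 66]
  [71, ∞, 71, 71, 80]
  [90, 38, ∞, 91, 98]
  [38, 38, 38, ∞, 38]
  [71, 38, 71, 71, ∞]
Answer: G*[2][4] = 71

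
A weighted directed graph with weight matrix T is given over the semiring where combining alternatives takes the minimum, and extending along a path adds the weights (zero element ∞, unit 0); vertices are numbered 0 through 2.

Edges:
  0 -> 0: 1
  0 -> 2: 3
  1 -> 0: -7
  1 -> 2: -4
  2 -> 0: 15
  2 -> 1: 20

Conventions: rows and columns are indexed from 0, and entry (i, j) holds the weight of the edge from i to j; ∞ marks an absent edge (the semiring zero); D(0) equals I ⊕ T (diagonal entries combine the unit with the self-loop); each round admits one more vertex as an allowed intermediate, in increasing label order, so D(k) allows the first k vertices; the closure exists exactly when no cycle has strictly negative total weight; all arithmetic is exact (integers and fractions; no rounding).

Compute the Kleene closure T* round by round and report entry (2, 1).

D(0):
  [0, ∞, 3]
  [-7, 0, -4]
  [15, 20, 0]
D(1):
  [0, ∞, 3]
  [-7, 0, -4]
  [15, 20, 0]
D(2):
  [0, ∞, 3]
  [-7, 0, -4]
  [13, 20, 0]
D(3):
  [0, 23, 3]
  [-7, 0, -4]
  [13, 20, 0]
Answer: T*[2][1] = 20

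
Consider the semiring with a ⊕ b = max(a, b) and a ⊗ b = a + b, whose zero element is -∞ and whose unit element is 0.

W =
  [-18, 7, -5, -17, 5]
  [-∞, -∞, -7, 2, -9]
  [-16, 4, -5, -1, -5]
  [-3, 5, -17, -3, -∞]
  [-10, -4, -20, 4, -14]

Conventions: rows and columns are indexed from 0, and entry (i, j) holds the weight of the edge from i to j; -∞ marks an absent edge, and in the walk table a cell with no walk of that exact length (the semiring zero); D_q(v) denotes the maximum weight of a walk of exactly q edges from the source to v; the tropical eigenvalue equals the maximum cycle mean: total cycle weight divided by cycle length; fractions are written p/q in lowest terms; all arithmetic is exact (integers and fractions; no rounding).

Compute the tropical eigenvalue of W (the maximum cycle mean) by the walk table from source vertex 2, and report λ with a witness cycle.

q=0: [-∞, -∞, 0, -∞, -∞]
q=1: [-16, 4, -5, -1, -5]
q=2: [-4, 4, -3, 6, -5]
q=3: [3, 11, -3, 6, 1]
q=4: [3, 11, 4, 13, 8]
q=5: [10, 18, 4, 13, 8]
Optimal cycle mean attained by: cycle 1->3->1, total 2 + 5, length 2.
Answer: λ = 7/2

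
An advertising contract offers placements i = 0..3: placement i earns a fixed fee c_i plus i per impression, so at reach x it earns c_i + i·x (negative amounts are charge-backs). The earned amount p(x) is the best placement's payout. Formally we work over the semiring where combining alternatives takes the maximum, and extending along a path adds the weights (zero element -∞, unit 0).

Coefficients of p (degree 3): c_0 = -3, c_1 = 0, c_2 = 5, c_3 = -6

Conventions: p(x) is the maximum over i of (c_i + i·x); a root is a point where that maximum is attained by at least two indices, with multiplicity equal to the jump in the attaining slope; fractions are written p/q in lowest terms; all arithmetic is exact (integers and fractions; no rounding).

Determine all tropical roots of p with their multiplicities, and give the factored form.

hull edge (i=0, c=-3) to (i=2, c=5): slope 4, span 2
hull edge (i=2, c=5) to (i=3, c=-6): slope -11, span 1
Factored form: p(x) = -6 ⊗ (x ⊕ (-4)) ⊗ (x ⊕ (-4)) ⊗ (x ⊕ 11)
Answer: roots = -4 (mult 2), 11 (mult 1)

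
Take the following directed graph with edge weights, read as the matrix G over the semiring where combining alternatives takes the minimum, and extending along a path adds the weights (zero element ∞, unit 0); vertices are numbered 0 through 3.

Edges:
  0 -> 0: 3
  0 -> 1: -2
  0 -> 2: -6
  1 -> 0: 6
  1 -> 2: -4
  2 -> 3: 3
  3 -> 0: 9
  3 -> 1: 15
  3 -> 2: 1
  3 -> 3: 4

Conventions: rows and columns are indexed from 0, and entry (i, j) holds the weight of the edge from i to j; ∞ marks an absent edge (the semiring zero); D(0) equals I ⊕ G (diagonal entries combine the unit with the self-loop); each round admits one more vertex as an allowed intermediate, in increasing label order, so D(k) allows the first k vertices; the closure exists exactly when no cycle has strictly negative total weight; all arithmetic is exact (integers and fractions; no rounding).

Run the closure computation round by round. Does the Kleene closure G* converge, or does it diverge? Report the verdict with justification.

D(0):
  [0, -2, -6, ∞]
  [6, 0, -4, ∞]
  [∞, ∞, 0, 3]
  [9, 15, 1, 0]
D(1):
  [0, -2, -6, ∞]
  [6, 0, -4, ∞]
  [∞, ∞, 0, 3]
  [9, 7, 1, 0]
D(2):
  [0, -2, -6, ∞]
  [6, 0, -4, ∞]
  [∞, ∞, 0, 3]
  [9, 7, 1, 0]
D(3):
  [0, -2, -6, -3]
  [6, 0, -4, -1]
  [∞, ∞, 0, 3]
  [9, 7, 1, 0]
D(4):
  [0, -2, -6, -3]
  [6, 0, -4, -1]
  [12, 10, 0, 3]
  [9, 7, 1, 0]
Key observation: every diagonal entry stays at the unit through all rounds, so no improving cycle exists.
Answer: CONVERGES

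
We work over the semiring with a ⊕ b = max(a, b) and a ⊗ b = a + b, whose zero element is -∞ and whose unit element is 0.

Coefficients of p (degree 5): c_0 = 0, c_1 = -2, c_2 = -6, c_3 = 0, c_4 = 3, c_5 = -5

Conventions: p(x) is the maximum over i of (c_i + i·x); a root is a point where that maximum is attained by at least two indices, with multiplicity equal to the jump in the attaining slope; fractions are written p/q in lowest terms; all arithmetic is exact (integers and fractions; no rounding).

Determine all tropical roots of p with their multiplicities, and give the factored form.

hull edge (i=0, c=0) to (i=4, c=3): slope 3/4, span 4
hull edge (i=4, c=3) to (i=5, c=-5): slope -8, span 1
Factored form: p(x) = -5 ⊗ (x ⊕ (-3/4)) ⊗ (x ⊕ (-3/4)) ⊗ (x ⊕ (-3/4)) ⊗ (x ⊕ (-3/4)) ⊗ (x ⊕ 8)
Answer: roots = -3/4 (mult 4), 8 (mult 1)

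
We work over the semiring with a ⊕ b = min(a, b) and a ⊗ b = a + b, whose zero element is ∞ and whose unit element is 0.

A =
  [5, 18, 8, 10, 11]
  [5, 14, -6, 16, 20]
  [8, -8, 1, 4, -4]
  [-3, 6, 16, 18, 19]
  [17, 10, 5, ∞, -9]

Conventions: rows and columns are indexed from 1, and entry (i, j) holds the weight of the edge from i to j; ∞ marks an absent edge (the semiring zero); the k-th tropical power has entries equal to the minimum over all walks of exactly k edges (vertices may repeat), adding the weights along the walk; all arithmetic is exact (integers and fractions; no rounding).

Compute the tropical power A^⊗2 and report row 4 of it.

A^⊗2:
  [7, 0, 9, 12, 2]
  [2, -14, -5, -2, -10]
  [-3, -7, -14, 5, -13]
  [2, 8, 0, 7, 8]
  [8, -3, -4, 9, -18]
Answer: row 4 of A^⊗2 = [2, 8, 0, 7, 8]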